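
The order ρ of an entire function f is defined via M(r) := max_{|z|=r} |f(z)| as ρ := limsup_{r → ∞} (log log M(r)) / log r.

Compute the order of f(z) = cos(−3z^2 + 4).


Write cos(w) = (e^{iw} ± e^{−iw})/(2 or 2i), so |cos(w)| ≤ e^{|w|}. With w = −3z^2 + 4, |w| ≤ 3r^2 + 4 on |z|=r, giving M(r) ≤ e^{3r^2 + 4} and ρ ≤ 2. For the lower bound, choose z on |z|=r with -3z^2 purely imaginary of modulus 3r^2; then |cos(−3z^2 + 4)| grows like e^{3r^2}/2, so ρ ≥ 2. Hence ρ = 2.
Therefore ρ = 2.

Order ρ = 2.


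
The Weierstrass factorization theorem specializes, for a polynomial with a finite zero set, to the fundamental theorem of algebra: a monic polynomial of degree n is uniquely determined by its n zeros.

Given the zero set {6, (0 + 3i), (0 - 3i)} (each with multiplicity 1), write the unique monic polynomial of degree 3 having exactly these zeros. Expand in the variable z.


The polynomial is p(z) = ∏_{α ∈ S} (z − α), where S = {6, (0 + 3i), (0 - 3i)}.
Expanding the product yields: p(z) = z^3 -6·z^2 + 9·z -54.
Note conjugate pairs combine to real quadratics: (z − (0+3i))(z − (0−3i)) = z² + 9.
The resulting polynomial has degree 3 and real coefficients as required.

p(z) = z^3 -6·z^2 + 9·z -54.


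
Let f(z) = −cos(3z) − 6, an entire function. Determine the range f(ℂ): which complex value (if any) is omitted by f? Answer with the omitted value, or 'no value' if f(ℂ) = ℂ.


Little Picard bounds the complement of f(ℂ) to at most one point.
cos is entire and surjective onto ℂ: for every w ∈ ℂ, cos(ζ) = w has a solution ζ ∈ ℂ (e.g., via the complex inverse arccos). With ζ = 3z this gives z = ζ/(3). Then -1·cos(3z) takes every value in -1·ℂ = ℂ, and adding -6 is a bijection of ℂ. So f is surjective and omits no value. (Note: only on the real line is cos bounded by [−1, 1].)

Omitted value: no value.


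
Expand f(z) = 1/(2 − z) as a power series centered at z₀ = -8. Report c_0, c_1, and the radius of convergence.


Let w = z − z₀, so z = z₀ + w.
Then 2 − z = 2 − (z₀ + w) = (2 − z₀) − w = 10 − w.
f(z) = 1/(10 − w) = (1/(10)) · 1/(1 − w/(10)) = Σ_{n≥0} w^n / (10)^(n+1).
So c_n = 1/(10)^(n+1):
  c_0 = 1/(10)^1 = 1/10.
  c_1 = 1/(10)^2 = 1/100.
The series is valid for |w/d| < 1, i.e. |z − z₀| < |d|.
Radius of convergence: R = |2 − z₀| = |10| = 10 (distance from z₀ to the singularity z = 2).

c_0 = 1/10, c_1 = 1/100; R = 10.


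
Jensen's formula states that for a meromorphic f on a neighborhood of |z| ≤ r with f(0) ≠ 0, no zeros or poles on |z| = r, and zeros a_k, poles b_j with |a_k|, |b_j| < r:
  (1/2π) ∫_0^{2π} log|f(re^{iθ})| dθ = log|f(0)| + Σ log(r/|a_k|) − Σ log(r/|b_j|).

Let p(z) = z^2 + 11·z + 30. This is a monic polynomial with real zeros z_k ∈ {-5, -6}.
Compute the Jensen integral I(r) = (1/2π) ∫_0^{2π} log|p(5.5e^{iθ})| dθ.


Zeros: -6, -5; r = 5.5.
Inside |z| < r: -5. Outside (|z| ≥ r): -6.
p(0) = 30, so log|p(0)| = log(30) = 3.4012.
Apply Jensen: I(r) = log|p(0)| + Σ_k log(r/|z_k|), summed over zeros inside |z| < r.
  log(r/|z_k|) for z_k = -5: log(5.5/5) = 0.0953
  Outside zeros (-6) contribute nothing to the Jensen sum.
Sum over inside zeros: 0.0953.
I(r) = log|p(0)| + (inside sum) = 3.4012 + 0.0953 = 3.4965.
Note: since some zeros are outside |z| ≤ r, the simplified n·log(r) form does NOT apply — only the inside zeros contribute.

I(r) ≈ 3.4965.


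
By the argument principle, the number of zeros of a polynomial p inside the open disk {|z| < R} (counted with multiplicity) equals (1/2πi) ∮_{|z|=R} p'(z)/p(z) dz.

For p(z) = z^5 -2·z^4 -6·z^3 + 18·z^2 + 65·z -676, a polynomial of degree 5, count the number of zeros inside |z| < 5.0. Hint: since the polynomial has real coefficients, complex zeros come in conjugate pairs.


The zeros of p are: 4, (-3 + 2i), (-3 - 2i), (2 + 3i), (2 - 3i).
Their magnitudes are: 4, 3.606, 3.606, 3.606, 3.606.
Zeros with |z| < R = 5.0: 4, (-3 + 2i), (-3 - 2i), (2 + 3i), (2 - 3i).
Count = 5.
By the argument principle, (1/2πi) ∮_{|z|=R} p'(z)/p(z) dz equals exactly this count.

Number of zeros inside |z| < 5.0: 5.


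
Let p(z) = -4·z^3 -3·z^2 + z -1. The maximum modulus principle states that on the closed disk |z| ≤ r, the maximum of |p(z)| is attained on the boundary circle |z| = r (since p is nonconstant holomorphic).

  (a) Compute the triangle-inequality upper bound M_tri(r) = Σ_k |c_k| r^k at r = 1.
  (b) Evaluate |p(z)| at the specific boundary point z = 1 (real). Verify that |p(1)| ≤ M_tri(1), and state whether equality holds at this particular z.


Coefficients: c_0 = -1, c_1 = 1, c_2 = -3, c_3 = -4. Radius r = 1.
Part (a). Triangle bound: M_tri(r) = Σ_k |c_k| r^k
  = |-1|·1^0 + |1|·1^1 + |-3|·1^2 + |-4|·1^3
  = 1 + 1 + 3 + 4 = 9.
This bounds M(r) := max_{|z|=r} |p(z)| from above; equality holds iff all terms c_k z^k can be made to align in phase at a single z on |z|=r.
Part (b). At z = 1 (real, on the circle |z| = r):
  p(1) = (-1)·1^0 + (1)·1^1 + (-3)·1^2 + (-4)·1^3 = -7.
  |p(1)| = 7.
Check: |p(1)| = 7 ≤ 9 = M_tri(1). ✓ Equality does not hold at z = 1 (the coefficients have mixed signs, so the terms do not all align in phase there).

M_tri(1) = 9; |p(1)| = 7; equality at z=1: no.


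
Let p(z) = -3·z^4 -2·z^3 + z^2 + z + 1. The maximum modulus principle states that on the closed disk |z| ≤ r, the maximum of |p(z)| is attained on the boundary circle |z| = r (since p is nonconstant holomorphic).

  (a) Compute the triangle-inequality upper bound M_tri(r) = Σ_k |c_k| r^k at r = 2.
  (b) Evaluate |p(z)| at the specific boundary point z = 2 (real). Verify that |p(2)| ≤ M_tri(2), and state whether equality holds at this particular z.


Coefficients: c_0 = 1, c_1 = 1, c_2 = 1, c_3 = -2, c_4 = -3. Radius r = 2.
Part (a). Triangle bound: M_tri(r) = Σ_k |c_k| r^k
  = |1|·2^0 + |1|·2^1 + |1|·2^2 + |-2|·2^3 + |-3|·2^4
  = 1 + 2 + 4 + 16 + 48 = 71.
This bounds M(r) := max_{|z|=r} |p(z)| from above; equality holds iff all terms c_k z^k can be made to align in phase at a single z on |z|=r.
Part (b). At z = 2 (real, on the circle |z| = r):
  p(2) = (1)·2^0 + (1)·2^1 + (1)·2^2 + (-2)·2^3 + (-3)·2^4 = -57.
  |p(2)| = 57.
Check: |p(2)| = 57 ≤ 71 = M_tri(2). ✓ Equality does not hold at z = 2 (the coefficients have mixed signs, so the terms do not all align in phase there).

M_tri(2) = 71; |p(2)| = 57; equality at z=2: no.


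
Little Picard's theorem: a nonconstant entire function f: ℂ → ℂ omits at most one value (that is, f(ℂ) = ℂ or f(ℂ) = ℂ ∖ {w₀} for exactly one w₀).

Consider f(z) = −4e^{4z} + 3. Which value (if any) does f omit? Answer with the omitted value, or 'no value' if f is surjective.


Little Picard bounds the complement of f(ℂ) to at most one point.
e^{4z} is never zero on ℂ, so -4·e^{4z} takes every value in ℂ ∖ {0}. Adding 3 shifts the range to ℂ ∖ {3}. Thus f omits exactly the value 3.

Omitted value: 3.


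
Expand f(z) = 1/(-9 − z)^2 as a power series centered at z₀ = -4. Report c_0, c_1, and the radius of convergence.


Let w = z − z₀, so z = z₀ + w.
Then -9 − z = -9 − (z₀ + w) = (-9 − z₀) − w = -5 − w.
f(z) = 1/(-5 − w)^2 = (1/(-5)^2) · (1 − w/(-5))^{−2}.
By the binomial series (1−u)^{−2} = Σ_{n≥0} C(n+1, 1) u^n for |u|<1, with u = w/(-5):
  c_n = C(n+1, 1) / (-5)^(n+2).
  c_0 = 1/(-5)^2 = 1/25.
  c_1 = 2/(-5)^3 = -2/125.
The series is valid for |w/d| < 1, i.e. |z − z₀| < |d|.
Radius of convergence: R = |-9 − z₀| = |-5| = 5 (distance from z₀ to the singularity z = -9).

c_0 = 1/25, c_1 = -2/125; R = 5.


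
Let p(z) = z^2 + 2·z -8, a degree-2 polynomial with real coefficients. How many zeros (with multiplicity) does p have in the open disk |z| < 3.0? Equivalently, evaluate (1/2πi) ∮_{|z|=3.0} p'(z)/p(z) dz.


The zeros of p are: 2, -4.
Their magnitudes are: 2, 4.
Zeros with |z| < R = 3.0: 2.
Count = 1.
By the argument principle, (1/2πi) ∮_{|z|=R} p'(z)/p(z) dz equals exactly this count.

Number of zeros inside |z| < 3.0: 1.


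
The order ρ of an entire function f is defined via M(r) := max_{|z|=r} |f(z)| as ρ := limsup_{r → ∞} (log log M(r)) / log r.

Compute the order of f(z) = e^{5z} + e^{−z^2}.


Each summand is entire of order 1 and 2 respectively (as in the single-exponential case). The order of a sum is at most the max of the orders, so ρ ≤ 2. For the lower bound: on |z|=r choose arg z so that -1z^2 is real positive; then |e^{-1z^2}| = e^{1r^2} while |e^{5z}| ≤ e^{5r^1} = o(e^{1r^2}). So |f| ≥ e^{1r^2}(1 − o(1)) and ρ ≥ 2. Hence ρ = max(1, 2) = 2.
Therefore ρ = 2.

Order ρ = 2.


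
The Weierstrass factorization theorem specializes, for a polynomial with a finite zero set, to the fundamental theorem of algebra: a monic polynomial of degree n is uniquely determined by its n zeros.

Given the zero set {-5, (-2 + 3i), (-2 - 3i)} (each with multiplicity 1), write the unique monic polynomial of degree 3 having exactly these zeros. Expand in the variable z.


The polynomial is p(z) = ∏_{α ∈ S} (z − α), where S = {-5, (-2 + 3i), (-2 - 3i)}.
Expanding the product yields: p(z) = z^3 + 9·z^2 + 33·z + 65.
Note conjugate pairs combine to real quadratics: (z − (-2+3i))(z − (-2−3i)) = z² + 4z + 13.
The resulting polynomial has degree 3 and real coefficients as required.

p(z) = z^3 + 9·z^2 + 33·z + 65.


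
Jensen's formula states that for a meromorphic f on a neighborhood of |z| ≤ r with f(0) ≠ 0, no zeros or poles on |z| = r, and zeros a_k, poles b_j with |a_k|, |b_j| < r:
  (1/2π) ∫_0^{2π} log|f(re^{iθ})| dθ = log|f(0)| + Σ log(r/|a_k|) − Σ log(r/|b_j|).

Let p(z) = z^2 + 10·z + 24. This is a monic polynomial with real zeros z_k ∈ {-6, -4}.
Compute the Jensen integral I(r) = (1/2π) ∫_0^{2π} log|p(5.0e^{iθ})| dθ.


Zeros: -6, -4; r = 5.0.
Inside |z| < r: -4. Outside (|z| ≥ r): -6.
p(0) = 24, so log|p(0)| = log(24) = 3.1781.
Apply Jensen: I(r) = log|p(0)| + Σ_k log(r/|z_k|), summed over zeros inside |z| < r.
  log(r/|z_k|) for z_k = -4: log(5.0/4) = 0.2231
  Outside zeros (-6) contribute nothing to the Jensen sum.
Sum over inside zeros: 0.2231.
I(r) = log|p(0)| + (inside sum) = 3.1781 + 0.2231 = 3.4012.
Note: since some zeros are outside |z| ≤ r, the simplified n·log(r) form does NOT apply — only the inside zeros contribute.

I(r) ≈ 3.4012.


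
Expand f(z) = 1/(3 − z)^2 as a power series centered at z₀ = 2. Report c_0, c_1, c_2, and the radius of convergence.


Let w = z − z₀, so z = z₀ + w.
Then 3 − z = 3 − (z₀ + w) = (3 − z₀) − w = 1 − w.
f(z) = 1/(1 − w)^2 = (1/(1)^2) · (1 − w/(1))^{−2}.
By the binomial series (1−u)^{−2} = Σ_{n≥0} C(n+1, 1) u^n for |u|<1, with u = w/(1):
  c_n = C(n+1, 1) / (1)^(n+2).
  c_0 = 1/(1)^2 = 1.
  c_1 = 2/(1)^3 = 2.
  c_2 = 3/(1)^4 = 3.
The series is valid for |w/d| < 1, i.e. |z − z₀| < |d|.
Radius of convergence: R = |3 − z₀| = |1| = 1 (distance from z₀ to the singularity z = 3).

c_0 = 1, c_1 = 2, c_2 = 3; R = 1.


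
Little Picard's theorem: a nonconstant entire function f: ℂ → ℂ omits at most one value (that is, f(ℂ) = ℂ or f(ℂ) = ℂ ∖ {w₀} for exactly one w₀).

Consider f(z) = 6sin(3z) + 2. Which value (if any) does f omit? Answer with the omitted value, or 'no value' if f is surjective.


Little Picard bounds the complement of f(ℂ) to at most one point.
sin is entire and surjective onto ℂ: for every w ∈ ℂ, sin(ζ) = w has a solution ζ ∈ ℂ (e.g., via the complex inverse arcsin). With ζ = 3z this gives z = ζ/(3). Then 6·sin(3z) takes every value in 6·ℂ = ℂ, and adding 2 is a bijection of ℂ. So f is surjective and omits no value. (Note: only on the real line is sin bounded by [−1, 1].)

Omitted value: no value.


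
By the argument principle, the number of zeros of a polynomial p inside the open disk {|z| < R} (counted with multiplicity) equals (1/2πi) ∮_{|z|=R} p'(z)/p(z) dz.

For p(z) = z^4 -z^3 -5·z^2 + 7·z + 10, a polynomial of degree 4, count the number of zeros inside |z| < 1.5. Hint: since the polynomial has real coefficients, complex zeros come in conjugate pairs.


The zeros of p are: -1, (2 + 1i), (2 - 1i), -2.
Their magnitudes are: 1, 2.236, 2.236, 2.
Zeros with |z| < R = 1.5: -1.
Count = 1.
By the argument principle, (1/2πi) ∮_{|z|=R} p'(z)/p(z) dz equals exactly this count.

Number of zeros inside |z| < 1.5: 1.


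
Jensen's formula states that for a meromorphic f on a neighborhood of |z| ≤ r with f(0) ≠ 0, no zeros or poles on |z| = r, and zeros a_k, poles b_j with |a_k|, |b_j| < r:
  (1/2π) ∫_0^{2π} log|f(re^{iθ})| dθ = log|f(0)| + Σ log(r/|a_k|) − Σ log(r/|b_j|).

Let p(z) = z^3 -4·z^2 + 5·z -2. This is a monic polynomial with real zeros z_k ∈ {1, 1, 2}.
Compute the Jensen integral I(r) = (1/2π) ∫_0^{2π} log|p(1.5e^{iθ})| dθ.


Zeros: 1, 1, 2; r = 1.5.
Inside |z| < r: 1, 1. Outside (|z| ≥ r): 2.
p(0) = -2, so log|p(0)| = log(2) = 0.6931.
Apply Jensen: I(r) = log|p(0)| + Σ_k log(r/|z_k|), summed over zeros inside |z| < r.
  log(r/|z_k|) for z_k = 1: log(1.5/1) = 0.4055
  log(r/|z_k|) for z_k = 1: log(1.5/1) = 0.4055
  Outside zeros (2) contribute nothing to the Jensen sum.
Sum over inside zeros: 0.8109.
I(r) = log|p(0)| + (inside sum) = 0.6931 + 0.8109 = 1.5041.
Note: since some zeros are outside |z| ≤ r, the simplified n·log(r) form does NOT apply — only the inside zeros contribute.

I(r) ≈ 1.5041.


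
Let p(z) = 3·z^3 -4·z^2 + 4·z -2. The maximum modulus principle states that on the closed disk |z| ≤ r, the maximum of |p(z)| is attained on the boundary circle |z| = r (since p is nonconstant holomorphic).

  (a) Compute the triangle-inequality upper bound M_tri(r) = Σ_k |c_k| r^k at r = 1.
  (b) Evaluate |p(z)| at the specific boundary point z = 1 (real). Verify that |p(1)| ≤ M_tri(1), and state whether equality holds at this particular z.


Coefficients: c_0 = -2, c_1 = 4, c_2 = -4, c_3 = 3. Radius r = 1.
Part (a). Triangle bound: M_tri(r) = Σ_k |c_k| r^k
  = |-2|·1^0 + |4|·1^1 + |-4|·1^2 + |3|·1^3
  = 2 + 4 + 4 + 3 = 13.
This bounds M(r) := max_{|z|=r} |p(z)| from above; equality holds iff all terms c_k z^k can be made to align in phase at a single z on |z|=r.
Part (b). At z = 1 (real, on the circle |z| = r):
  p(1) = (-2)·1^0 + (4)·1^1 + (-4)·1^2 + (3)·1^3 = 1.
  |p(1)| = 1.
Check: |p(1)| = 1 ≤ 13 = M_tri(1). ✓ Equality does not hold at z = 1 (the coefficients have mixed signs, so the terms do not all align in phase there).

M_tri(1) = 13; |p(1)| = 1; equality at z=1: no.


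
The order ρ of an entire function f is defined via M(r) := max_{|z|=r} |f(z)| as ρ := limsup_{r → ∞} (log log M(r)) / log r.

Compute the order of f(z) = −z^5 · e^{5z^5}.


M(r) = max_{|z|=r} |-1|·|z|^5·|e^{5z^5}| = 1·r^5 · e^{5r^5} (the factors attain their maxima compatibly on |z|=r). Then log M(r) = log 1 + 5·log r + 5r^5, dominated by the last term, so log log M(r) ~ 5·log r. The polynomial factor -1z^5 contributes only a log r term and does not affect the order. ρ = 5.
Therefore ρ = 5.

Order ρ = 5.


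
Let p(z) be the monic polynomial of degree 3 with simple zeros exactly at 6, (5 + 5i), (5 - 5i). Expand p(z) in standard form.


The polynomial is p(z) = ∏_{α ∈ S} (z − α), where S = {6, (5 + 5i), (5 - 5i)}.
Expanding the product yields: p(z) = z^3 -16·z^2 + 110·z -300.
Note conjugate pairs combine to real quadratics: (z − (5+5i))(z − (5−5i)) = z² − 10z + 50.
The resulting polynomial has degree 3 and real coefficients as required.

p(z) = z^3 -16·z^2 + 110·z -300.


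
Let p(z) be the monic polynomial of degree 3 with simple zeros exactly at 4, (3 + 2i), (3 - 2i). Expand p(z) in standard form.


The polynomial is p(z) = ∏_{α ∈ S} (z − α), where S = {4, (3 + 2i), (3 - 2i)}.
Expanding the product yields: p(z) = z^3 -10·z^2 + 37·z -52.
Note conjugate pairs combine to real quadratics: (z − (3+2i))(z − (3−2i)) = z² − 6z + 13.
The resulting polynomial has degree 3 and real coefficients as required.

p(z) = z^3 -10·z^2 + 37·z -52.


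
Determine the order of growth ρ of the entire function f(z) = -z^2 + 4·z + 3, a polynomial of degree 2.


|f(z)| ≤ Σ|c_k|·r^k = O(r^2) as r → ∞. Polynomial growth is O(e^{r^ε}) for every ε > 0 (since r^2/e^{r^ε} → 0), so ρ ≤ ε for all ε > 0, i.e. ρ = 0. Every nonconstant polynomial has order 0.
Therefore ρ = 0.

Order ρ = 0.


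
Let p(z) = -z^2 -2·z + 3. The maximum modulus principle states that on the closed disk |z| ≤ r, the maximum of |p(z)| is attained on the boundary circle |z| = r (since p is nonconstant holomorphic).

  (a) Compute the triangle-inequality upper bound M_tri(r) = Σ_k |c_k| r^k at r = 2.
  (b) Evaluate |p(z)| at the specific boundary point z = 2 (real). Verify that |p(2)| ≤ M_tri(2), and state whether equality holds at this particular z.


Coefficients: c_0 = 3, c_1 = -2, c_2 = -1. Radius r = 2.
Part (a). Triangle bound: M_tri(r) = Σ_k |c_k| r^k
  = |3|·2^0 + |-2|·2^1 + |-1|·2^2
  = 3 + 4 + 4 = 11.
This bounds M(r) := max_{|z|=r} |p(z)| from above; equality holds iff all terms c_k z^k can be made to align in phase at a single z on |z|=r.
Part (b). At z = 2 (real, on the circle |z| = r):
  p(2) = (3)·2^0 + (-2)·2^1 + (-1)·2^2 = -5.
  |p(2)| = 5.
Check: |p(2)| = 5 ≤ 11 = M_tri(2). ✓ Equality does not hold at z = 2 (the coefficients have mixed signs, so the terms do not all align in phase there).

M_tri(2) = 11; |p(2)| = 5; equality at z=2: no.


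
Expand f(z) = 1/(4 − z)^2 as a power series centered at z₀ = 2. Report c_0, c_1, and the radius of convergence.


Let w = z − z₀, so z = z₀ + w.
Then 4 − z = 4 − (z₀ + w) = (4 − z₀) − w = 2 − w.
f(z) = 1/(2 − w)^2 = (1/(2)^2) · (1 − w/(2))^{−2}.
By the binomial series (1−u)^{−2} = Σ_{n≥0} C(n+1, 1) u^n for |u|<1, with u = w/(2):
  c_n = C(n+1, 1) / (2)^(n+2).
  c_0 = 1/(2)^2 = 1/4.
  c_1 = 2/(2)^3 = 1/4.
The series is valid for |w/d| < 1, i.e. |z − z₀| < |d|.
Radius of convergence: R = |4 − z₀| = |2| = 2 (distance from z₀ to the singularity z = 4).

c_0 = 1/4, c_1 = 1/4; R = 2.


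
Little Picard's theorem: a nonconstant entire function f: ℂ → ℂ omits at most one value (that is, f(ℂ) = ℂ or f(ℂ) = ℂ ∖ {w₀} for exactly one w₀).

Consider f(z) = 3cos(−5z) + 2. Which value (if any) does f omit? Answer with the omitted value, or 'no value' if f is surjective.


Little Picard bounds the complement of f(ℂ) to at most one point.
cos is entire and surjective onto ℂ: for every w ∈ ℂ, cos(ζ) = w has a solution ζ ∈ ℂ (e.g., via the complex inverse arccos). With ζ = −5z this gives z = ζ/(-5). Then 3·cos(−5z) takes every value in 3·ℂ = ℂ, and adding 2 is a bijection of ℂ. So f is surjective and omits no value. (Note: only on the real line is cos bounded by [−1, 1].)

Omitted value: no value.


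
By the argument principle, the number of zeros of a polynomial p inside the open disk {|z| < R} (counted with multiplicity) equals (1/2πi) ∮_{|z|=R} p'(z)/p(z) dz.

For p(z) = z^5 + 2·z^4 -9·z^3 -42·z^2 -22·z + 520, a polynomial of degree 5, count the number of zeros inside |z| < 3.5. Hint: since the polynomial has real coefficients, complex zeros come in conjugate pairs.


The zeros of p are: -4, (3 + 1i), (3 - 1i), (-2 + 3i), (-2 - 3i).
Their magnitudes are: 4, 3.162, 3.162, 3.606, 3.606.
Zeros with |z| < R = 3.5: (3 + 1i), (3 - 1i).
Count = 2.
By the argument principle, (1/2πi) ∮_{|z|=R} p'(z)/p(z) dz equals exactly this count.

Number of zeros inside |z| < 3.5: 2.


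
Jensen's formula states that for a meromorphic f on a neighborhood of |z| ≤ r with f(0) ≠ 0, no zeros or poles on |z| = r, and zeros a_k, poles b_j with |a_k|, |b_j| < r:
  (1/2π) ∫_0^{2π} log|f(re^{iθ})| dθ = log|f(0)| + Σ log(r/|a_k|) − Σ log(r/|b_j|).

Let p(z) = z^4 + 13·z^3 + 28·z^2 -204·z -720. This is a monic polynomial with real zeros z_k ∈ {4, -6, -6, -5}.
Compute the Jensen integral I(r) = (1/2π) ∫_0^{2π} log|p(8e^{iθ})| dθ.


Zeros: -6, -6, -5, 4; r = 8.
Inside |z| < r: -6, -6, -5, 4. Outside (|z| ≥ r): ∅.
p(0) = -720, so log|p(0)| = log(720) = 6.5793.
Apply Jensen: I(r) = log|p(0)| + Σ_k log(r/|z_k|), summed over zeros inside |z| < r.
  log(r/|z_k|) for z_k = 4: log(8/4) = 0.6931
  log(r/|z_k|) for z_k = -6: log(8/6) = 0.2877
  log(r/|z_k|) for z_k = -6: log(8/6) = 0.2877
  log(r/|z_k|) for z_k = -5: log(8/5) = 0.4700
Sum over inside zeros: 1.7385.
I(r) = log|p(0)| + (inside sum) = 6.5793 + 1.7385 = 8.3178.
Closed form (all zeros inside, monic): I(r) = n·log(r) = 4·log(8) = 8.3178. ✓

I(r) ≈ 8.3178.


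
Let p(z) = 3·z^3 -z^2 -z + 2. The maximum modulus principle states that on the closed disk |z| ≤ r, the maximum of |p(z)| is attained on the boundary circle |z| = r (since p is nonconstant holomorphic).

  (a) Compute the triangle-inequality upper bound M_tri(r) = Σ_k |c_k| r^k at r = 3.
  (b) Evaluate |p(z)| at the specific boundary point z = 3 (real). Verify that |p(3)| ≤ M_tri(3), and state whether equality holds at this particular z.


Coefficients: c_0 = 2, c_1 = -1, c_2 = -1, c_3 = 3. Radius r = 3.
Part (a). Triangle bound: M_tri(r) = Σ_k |c_k| r^k
  = |2|·3^0 + |-1|·3^1 + |-1|·3^2 + |3|·3^3
  = 2 + 3 + 9 + 81 = 95.
This bounds M(r) := max_{|z|=r} |p(z)| from above; equality holds iff all terms c_k z^k can be made to align in phase at a single z on |z|=r.
Part (b). At z = 3 (real, on the circle |z| = r):
  p(3) = (2)·3^0 + (-1)·3^1 + (-1)·3^2 + (3)·3^3 = 71.
  |p(3)| = 71.
Check: |p(3)| = 71 ≤ 95 = M_tri(3). ✓ Equality does not hold at z = 3 (the coefficients have mixed signs, so the terms do not all align in phase there).

M_tri(3) = 95; |p(3)| = 71; equality at z=3: no.


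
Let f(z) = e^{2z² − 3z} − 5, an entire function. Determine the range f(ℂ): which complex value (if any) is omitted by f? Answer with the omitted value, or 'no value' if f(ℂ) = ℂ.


Little Picard bounds the complement of f(ℂ) to at most one point.
The exponent g(z) = 2z² − 3z is a nonconstant polynomial, hence surjective onto ℂ. So e^{g(z)} takes every value in {e^w : w ∈ ℂ} = ℂ ∖ {0}. Adding -5 shifts the range to ℂ ∖ {-5}. f omits exactly -5.

Omitted value: -5.


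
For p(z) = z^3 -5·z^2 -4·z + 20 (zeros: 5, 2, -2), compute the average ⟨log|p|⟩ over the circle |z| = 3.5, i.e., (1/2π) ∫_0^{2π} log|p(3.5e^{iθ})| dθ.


Zeros: -2, 2, 5; r = 3.5.
Inside |z| < r: -2, 2. Outside (|z| ≥ r): 5.
p(0) = 20, so log|p(0)| = log(20) = 2.9957.
Apply Jensen: I(r) = log|p(0)| + Σ_k log(r/|z_k|), summed over zeros inside |z| < r.
  log(r/|z_k|) for z_k = 2: log(3.5/2) = 0.5596
  log(r/|z_k|) for z_k = -2: log(3.5/2) = 0.5596
  Outside zeros (5) contribute nothing to the Jensen sum.
Sum over inside zeros: 1.1192.
I(r) = log|p(0)| + (inside sum) = 2.9957 + 1.1192 = 4.1150.
Note: since some zeros are outside |z| ≤ r, the simplified n·log(r) form does NOT apply — only the inside zeros contribute.

I(r) ≈ 4.1150.


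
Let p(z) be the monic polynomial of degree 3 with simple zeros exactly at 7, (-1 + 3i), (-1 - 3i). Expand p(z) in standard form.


The polynomial is p(z) = ∏_{α ∈ S} (z − α), where S = {7, (-1 + 3i), (-1 - 3i)}.
Expanding the product yields: p(z) = z^3 -5·z^2 -4·z -70.
Note conjugate pairs combine to real quadratics: (z − (-1+3i))(z − (-1−3i)) = z² + 2z + 10.
The resulting polynomial has degree 3 and real coefficients as required.

p(z) = z^3 -5·z^2 -4·z -70.


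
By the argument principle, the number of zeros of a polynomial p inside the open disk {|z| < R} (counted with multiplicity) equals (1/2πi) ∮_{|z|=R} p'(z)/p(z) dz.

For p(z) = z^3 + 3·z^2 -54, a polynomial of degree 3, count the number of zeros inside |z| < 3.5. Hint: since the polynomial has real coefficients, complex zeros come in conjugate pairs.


The zeros of p are: (-3 + 3i), (-3 - 3i), 3.
Their magnitudes are: 4.243, 4.243, 3.
Zeros with |z| < R = 3.5: 3.
Count = 1.
By the argument principle, (1/2πi) ∮_{|z|=R} p'(z)/p(z) dz equals exactly this count.

Number of zeros inside |z| < 3.5: 1.


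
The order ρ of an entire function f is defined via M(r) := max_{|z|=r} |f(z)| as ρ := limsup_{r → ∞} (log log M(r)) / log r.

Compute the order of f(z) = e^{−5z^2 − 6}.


|e^{−5z^2 − 6}| = e^{Re(-5·z^2) + -6} ≤ e^{5|z|^2 + -6} = e^{5r^2 + -6} on |z| = r, so ρ ≤ 2. Choosing z on |z|=r so that -5·z^2 is real positive (always possible by picking arg z appropriately) gives |f(z)| = e^{5r^2 + -6}, matching the bound. The additive constant -6 does not affect log log M(r) ~ 2·log r. Hence ρ = 2.
Therefore ρ = 2.

Order ρ = 2.


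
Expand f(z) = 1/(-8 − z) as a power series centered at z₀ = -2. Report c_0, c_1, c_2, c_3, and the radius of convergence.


Let w = z − z₀, so z = z₀ + w.
Then -8 − z = -8 − (z₀ + w) = (-8 − z₀) − w = -6 − w.
f(z) = 1/(-6 − w) = (1/(-6)) · 1/(1 − w/(-6)) = Σ_{n≥0} w^n / (-6)^(n+1).
So c_n = 1/(-6)^(n+1):
  c_0 = 1/(-6)^1 = -1/6.
  c_1 = 1/(-6)^2 = 1/36.
  c_2 = 1/(-6)^3 = -1/216.
  c_3 = 1/(-6)^4 = 1/1296.
The series is valid for |w/d| < 1, i.e. |z − z₀| < |d|.
Radius of convergence: R = |-8 − z₀| = |-6| = 6 (distance from z₀ to the singularity z = -8).

c_0 = -1/6, c_1 = 1/36, c_2 = -1/216, c_3 = 1/1296; R = 6.


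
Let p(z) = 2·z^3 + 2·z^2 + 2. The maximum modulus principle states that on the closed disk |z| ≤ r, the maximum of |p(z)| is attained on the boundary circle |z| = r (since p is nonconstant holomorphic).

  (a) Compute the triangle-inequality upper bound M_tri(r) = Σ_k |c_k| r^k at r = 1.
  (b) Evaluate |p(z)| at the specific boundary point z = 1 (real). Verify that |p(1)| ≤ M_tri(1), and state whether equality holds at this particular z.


Coefficients: c_0 = 2, c_1 = 0, c_2 = 2, c_3 = 2. Radius r = 1.
Part (a). Triangle bound: M_tri(r) = Σ_k |c_k| r^k
  = |2|·1^0 + |0|·1^1 + |2|·1^2 + |2|·1^3
  = 2 + 0 + 2 + 2 = 6.
This bounds M(r) := max_{|z|=r} |p(z)| from above; equality holds iff all terms c_k z^k can be made to align in phase at a single z on |z|=r.
Part (b). At z = 1 (real, on the circle |z| = r):
  p(1) = (2)·1^0 + (0)·1^1 + (2)·1^2 + (2)·1^3 = 6.
  |p(1)| = 6.
Since all nonzero coefficients share the same sign, |p(1)| = 6 = M_tri(1); the triangle bound is attained at z = 1, so in fact M(r) = 6.

M_tri(1) = 6; |p(1)| = 6; equality at z=1: yes.


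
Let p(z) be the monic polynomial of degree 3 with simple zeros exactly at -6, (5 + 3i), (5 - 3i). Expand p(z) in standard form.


The polynomial is p(z) = ∏_{α ∈ S} (z − α), where S = {-6, (5 + 3i), (5 - 3i)}.
Expanding the product yields: p(z) = z^3 -4·z^2 -26·z + 204.
Note conjugate pairs combine to real quadratics: (z − (5+3i))(z − (5−3i)) = z² − 10z + 34.
The resulting polynomial has degree 3 and real coefficients as required.

p(z) = z^3 -4·z^2 -26·z + 204.


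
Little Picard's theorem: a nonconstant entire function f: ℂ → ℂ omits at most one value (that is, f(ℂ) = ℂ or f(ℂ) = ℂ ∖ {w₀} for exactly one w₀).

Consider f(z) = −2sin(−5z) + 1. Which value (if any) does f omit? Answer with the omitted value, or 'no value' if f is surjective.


Little Picard bounds the complement of f(ℂ) to at most one point.
sin is entire and surjective onto ℂ: for every w ∈ ℂ, sin(ζ) = w has a solution ζ ∈ ℂ (e.g., via the complex inverse arcsin). With ζ = −5z this gives z = ζ/(-5). Then -2·sin(−5z) takes every value in -2·ℂ = ℂ, and adding 1 is a bijection of ℂ. So f is surjective and omits no value. (Note: only on the real line is sin bounded by [−1, 1].)

Omitted value: no value.


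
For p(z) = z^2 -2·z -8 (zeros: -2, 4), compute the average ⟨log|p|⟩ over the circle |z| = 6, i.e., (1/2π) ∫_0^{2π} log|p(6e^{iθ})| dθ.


Zeros: -2, 4; r = 6.
Inside |z| < r: -2, 4. Outside (|z| ≥ r): ∅.
p(0) = -8, so log|p(0)| = log(8) = 2.0794.
Apply Jensen: I(r) = log|p(0)| + Σ_k log(r/|z_k|), summed over zeros inside |z| < r.
  log(r/|z_k|) for z_k = -2: log(6/2) = 1.0986
  log(r/|z_k|) for z_k = 4: log(6/4) = 0.4055
Sum over inside zeros: 1.5041.
I(r) = log|p(0)| + (inside sum) = 2.0794 + 1.5041 = 3.5835.
Closed form (all zeros inside, monic): I(r) = n·log(r) = 2·log(6) = 3.5835. ✓

I(r) ≈ 3.5835.


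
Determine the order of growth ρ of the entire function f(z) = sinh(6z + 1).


sinh(w) is a linear combination of e^{iw} and e^{−iw} (or e^w, e^{−w} in the hyperbolic case), so |sinh(w)| ≤ e^{|w|}. With w = 6z + 1, |w| ≤ 6|z| + 1 = 6r + 1 on |z| = r, giving M(r) ≤ e^{6r + 1}, so ρ ≤ 1. On a suitable ray (z = it for sin/cos; z = t for sinh/cosh, t real → ∞), |sinh(6z + 1)| grows like e^{6|t|}/2, so ρ ≥ 1. Hence ρ = 1.
Therefore ρ = 1.

Order ρ = 1.


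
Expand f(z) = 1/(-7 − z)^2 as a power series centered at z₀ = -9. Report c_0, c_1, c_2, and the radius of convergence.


Let w = z − z₀, so z = z₀ + w.
Then -7 − z = -7 − (z₀ + w) = (-7 − z₀) − w = 2 − w.
f(z) = 1/(2 − w)^2 = (1/(2)^2) · (1 − w/(2))^{−2}.
By the binomial series (1−u)^{−2} = Σ_{n≥0} C(n+1, 1) u^n for |u|<1, with u = w/(2):
  c_n = C(n+1, 1) / (2)^(n+2).
  c_0 = 1/(2)^2 = 1/4.
  c_1 = 2/(2)^3 = 1/4.
  c_2 = 3/(2)^4 = 3/16.
The series is valid for |w/d| < 1, i.e. |z − z₀| < |d|.
Radius of convergence: R = |-7 − z₀| = |2| = 2 (distance from z₀ to the singularity z = -7).

c_0 = 1/4, c_1 = 1/4, c_2 = 3/16; R = 2.


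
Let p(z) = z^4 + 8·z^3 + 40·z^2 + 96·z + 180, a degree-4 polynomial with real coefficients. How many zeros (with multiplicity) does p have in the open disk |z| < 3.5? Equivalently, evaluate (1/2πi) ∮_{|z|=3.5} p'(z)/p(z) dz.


The zeros of p are: (-3 + 3i), (-3 - 3i), (-1 + 3i), (-1 - 3i).
Their magnitudes are: 4.243, 4.243, 3.162, 3.162.
Zeros with |z| < R = 3.5: (-1 + 3i), (-1 - 3i).
Count = 2.
By the argument principle, (1/2πi) ∮_{|z|=R} p'(z)/p(z) dz equals exactly this count.

Number of zeros inside |z| < 3.5: 2.


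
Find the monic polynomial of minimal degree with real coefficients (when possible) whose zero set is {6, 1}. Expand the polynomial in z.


The polynomial is p(z) = ∏_{α ∈ S} (z − α), where S = {6, 1}.
Expanding the product yields: p(z) = z^2 -7·z + 6.
The resulting polynomial has degree 2 and real coefficients as required.

p(z) = z^2 -7·z + 6.


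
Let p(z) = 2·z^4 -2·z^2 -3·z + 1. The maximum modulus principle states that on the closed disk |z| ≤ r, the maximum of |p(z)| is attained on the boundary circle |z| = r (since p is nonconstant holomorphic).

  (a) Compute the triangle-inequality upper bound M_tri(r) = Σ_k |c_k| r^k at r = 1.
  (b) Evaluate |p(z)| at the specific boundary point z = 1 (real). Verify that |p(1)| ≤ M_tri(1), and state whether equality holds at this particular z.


Coefficients: c_0 = 1, c_1 = -3, c_2 = -2, c_3 = 0, c_4 = 2. Radius r = 1.
Part (a). Triangle bound: M_tri(r) = Σ_k |c_k| r^k
  = |1|·1^0 + |-3|·1^1 + |-2|·1^2 + |0|·1^3 + |2|·1^4
  = 1 + 3 + 2 + 0 + 2 = 8.
This bounds M(r) := max_{|z|=r} |p(z)| from above; equality holds iff all terms c_k z^k can be made to align in phase at a single z on |z|=r.
Part (b). At z = 1 (real, on the circle |z| = r):
  p(1) = (1)·1^0 + (-3)·1^1 + (-2)·1^2 + (0)·1^3 + (2)·1^4 = -2.
  |p(1)| = 2.
Check: |p(1)| = 2 ≤ 8 = M_tri(1). ✓ Equality does not hold at z = 1 (the coefficients have mixed signs, so the terms do not all align in phase there).

M_tri(1) = 8; |p(1)| = 2; equality at z=1: no.


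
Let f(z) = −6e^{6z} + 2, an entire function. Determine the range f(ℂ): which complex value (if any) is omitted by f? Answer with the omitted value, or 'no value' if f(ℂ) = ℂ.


Little Picard bounds the complement of f(ℂ) to at most one point.
e^{6z} is never zero on ℂ, so -6·e^{6z} takes every value in ℂ ∖ {0}. Adding 2 shifts the range to ℂ ∖ {2}. Thus f omits exactly the value 2.

Omitted value: 2.


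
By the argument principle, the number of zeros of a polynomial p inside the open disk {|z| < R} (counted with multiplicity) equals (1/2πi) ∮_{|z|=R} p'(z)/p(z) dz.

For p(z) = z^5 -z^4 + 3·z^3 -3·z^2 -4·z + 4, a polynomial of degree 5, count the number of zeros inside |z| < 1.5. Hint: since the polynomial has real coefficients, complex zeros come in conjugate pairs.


The zeros of p are: (0 + 2i), (0 - 2i), 1, -1, 1.
Their magnitudes are: 2, 2, 1, 1, 1.
Zeros with |z| < R = 1.5: 1, -1, 1.
Count = 3.
By the argument principle, (1/2πi) ∮_{|z|=R} p'(z)/p(z) dz equals exactly this count.

Number of zeros inside |z| < 1.5: 3.


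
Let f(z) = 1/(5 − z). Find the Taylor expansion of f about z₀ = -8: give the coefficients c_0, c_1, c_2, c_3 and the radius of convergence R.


Let w = z − z₀, so z = z₀ + w.
Then 5 − z = 5 − (z₀ + w) = (5 − z₀) − w = 13 − w.
f(z) = 1/(13 − w) = (1/(13)) · 1/(1 − w/(13)) = Σ_{n≥0} w^n / (13)^(n+1).
So c_n = 1/(13)^(n+1):
  c_0 = 1/(13)^1 = 1/13.
  c_1 = 1/(13)^2 = 1/169.
  c_2 = 1/(13)^3 = 1/2197.
  c_3 = 1/(13)^4 = 1/28561.
The series is valid for |w/d| < 1, i.e. |z − z₀| < |d|.
Radius of convergence: R = |5 − z₀| = |13| = 13 (distance from z₀ to the singularity z = 5).

c_0 = 1/13, c_1 = 1/169, c_2 = 1/2197, c_3 = 1/28561; R = 13.


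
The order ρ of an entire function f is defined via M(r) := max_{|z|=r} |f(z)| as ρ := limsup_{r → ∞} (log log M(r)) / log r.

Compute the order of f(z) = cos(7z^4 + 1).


Write cos(w) = (e^{iw} ± e^{−iw})/(2 or 2i), so |cos(w)| ≤ e^{|w|}. With w = 7z^4 + 1, |w| ≤ 7r^4 + 1 on |z|=r, giving M(r) ≤ e^{7r^4 + 1} and ρ ≤ 4. For the lower bound, choose z on |z|=r with 7z^4 purely imaginary of modulus 7r^4; then |cos(7z^4 + 1)| grows like e^{7r^4}/2, so ρ ≥ 4. Hence ρ = 4.
Therefore ρ = 4.

Order ρ = 4.


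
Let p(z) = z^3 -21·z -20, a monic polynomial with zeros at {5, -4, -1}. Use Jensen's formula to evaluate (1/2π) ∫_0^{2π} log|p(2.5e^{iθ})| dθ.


Zeros: -4, -1, 5; r = 2.5.
Inside |z| < r: -1. Outside (|z| ≥ r): -4, 5.
p(0) = -20, so log|p(0)| = log(20) = 2.9957.
Apply Jensen: I(r) = log|p(0)| + Σ_k log(r/|z_k|), summed over zeros inside |z| < r.
  log(r/|z_k|) for z_k = -1: log(2.5/1) = 0.9163
  Outside zeros (-4, 5) contribute nothing to the Jensen sum.
Sum over inside zeros: 0.9163.
I(r) = log|p(0)| + (inside sum) = 2.9957 + 0.9163 = 3.9120.
Note: since some zeros are outside |z| ≤ r, the simplified n·log(r) form does NOT apply — only the inside zeros contribute.

I(r) ≈ 3.9120.


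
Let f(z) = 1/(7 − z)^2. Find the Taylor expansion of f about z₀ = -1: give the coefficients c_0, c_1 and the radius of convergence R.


Let w = z − z₀, so z = z₀ + w.
Then 7 − z = 7 − (z₀ + w) = (7 − z₀) − w = 8 − w.
f(z) = 1/(8 − w)^2 = (1/(8)^2) · (1 − w/(8))^{−2}.
By the binomial series (1−u)^{−2} = Σ_{n≥0} C(n+1, 1) u^n for |u|<1, with u = w/(8):
  c_n = C(n+1, 1) / (8)^(n+2).
  c_0 = 1/(8)^2 = 1/64.
  c_1 = 2/(8)^3 = 1/256.
The series is valid for |w/d| < 1, i.e. |z − z₀| < |d|.
Radius of convergence: R = |7 − z₀| = |8| = 8 (distance from z₀ to the singularity z = 7).

c_0 = 1/64, c_1 = 1/256; R = 8.


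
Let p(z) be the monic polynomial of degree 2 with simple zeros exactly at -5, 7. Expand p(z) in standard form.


The polynomial is p(z) = ∏_{α ∈ S} (z − α), where S = {-5, 7}.
Expanding the product yields: p(z) = z^2 -2·z -35.
The resulting polynomial has degree 2 and real coefficients as required.

p(z) = z^2 -2·z -35.


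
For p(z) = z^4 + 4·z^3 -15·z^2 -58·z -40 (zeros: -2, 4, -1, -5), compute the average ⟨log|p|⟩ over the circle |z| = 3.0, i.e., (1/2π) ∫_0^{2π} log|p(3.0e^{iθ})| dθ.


Zeros: -5, -2, -1, 4; r = 3.0.
Inside |z| < r: -2, -1. Outside (|z| ≥ r): -5, 4.
p(0) = -40, so log|p(0)| = log(40) = 3.6889.
Apply Jensen: I(r) = log|p(0)| + Σ_k log(r/|z_k|), summed over zeros inside |z| < r.
  log(r/|z_k|) for z_k = -2: log(3.0/2) = 0.4055
  log(r/|z_k|) for z_k = -1: log(3.0/1) = 1.0986
  Outside zeros (-5, 4) contribute nothing to the Jensen sum.
Sum over inside zeros: 1.5041.
I(r) = log|p(0)| + (inside sum) = 3.6889 + 1.5041 = 5.1930.
Note: since some zeros are outside |z| ≤ r, the simplified n·log(r) form does NOT apply — only the inside zeros contribute.

I(r) ≈ 5.1930.


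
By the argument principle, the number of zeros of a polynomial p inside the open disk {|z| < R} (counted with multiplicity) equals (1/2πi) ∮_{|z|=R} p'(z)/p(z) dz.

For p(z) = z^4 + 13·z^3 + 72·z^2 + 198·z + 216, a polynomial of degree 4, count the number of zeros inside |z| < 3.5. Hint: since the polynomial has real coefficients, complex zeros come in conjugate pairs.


The zeros of p are: -4, -3, (-3 + 3i), (-3 - 3i).
Their magnitudes are: 4, 3, 4.243, 4.243.
Zeros with |z| < R = 3.5: -3.
Count = 1.
By the argument principle, (1/2πi) ∮_{|z|=R} p'(z)/p(z) dz equals exactly this count.

Number of zeros inside |z| < 3.5: 1.


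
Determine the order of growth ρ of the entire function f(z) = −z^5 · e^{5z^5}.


M(r) = max_{|z|=r} |-1|·|z|^5·|e^{5z^5}| = 1·r^5 · e^{5r^5} (the factors attain their maxima compatibly on |z|=r). Then log M(r) = log 1 + 5·log r + 5r^5, dominated by the last term, so log log M(r) ~ 5·log r. The polynomial factor -1z^5 contributes only a log r term and does not affect the order. ρ = 5.
Therefore ρ = 5.

Order ρ = 5.


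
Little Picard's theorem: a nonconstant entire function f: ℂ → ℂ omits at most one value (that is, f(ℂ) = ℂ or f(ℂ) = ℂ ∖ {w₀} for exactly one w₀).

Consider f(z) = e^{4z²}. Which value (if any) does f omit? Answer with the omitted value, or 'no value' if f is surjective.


Little Picard bounds the complement of f(ℂ) to at most one point.
The exponent g(z) = 4z² is a nonconstant polynomial, hence surjective onto ℂ. So e^{g(z)} takes every value in {e^w : w ∈ ℂ} = ℂ ∖ {0}. Adding 0 shifts the range to ℂ ∖ {0}. f omits exactly 0.

Omitted value: 0.


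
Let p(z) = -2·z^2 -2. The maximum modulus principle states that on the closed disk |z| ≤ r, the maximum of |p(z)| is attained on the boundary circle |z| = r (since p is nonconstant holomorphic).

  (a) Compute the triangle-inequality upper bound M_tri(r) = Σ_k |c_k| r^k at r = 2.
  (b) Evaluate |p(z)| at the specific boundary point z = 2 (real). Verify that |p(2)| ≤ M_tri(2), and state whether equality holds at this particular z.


Coefficients: c_0 = -2, c_1 = 0, c_2 = -2. Radius r = 2.
Part (a). Triangle bound: M_tri(r) = Σ_k |c_k| r^k
  = |-2|·2^0 + |0|·2^1 + |-2|·2^2
  = 2 + 0 + 8 = 10.
This bounds M(r) := max_{|z|=r} |p(z)| from above; equality holds iff all terms c_k z^k can be made to align in phase at a single z on |z|=r.
Part (b). At z = 2 (real, on the circle |z| = r):
  p(2) = (-2)·2^0 + (0)·2^1 + (-2)·2^2 = -10.
  |p(2)| = 10.
Since all nonzero coefficients share the same sign, |p(2)| = 10 = M_tri(2); the triangle bound is attained at z = 2, so in fact M(r) = 10.

M_tri(2) = 10; |p(2)| = 10; equality at z=2: yes.


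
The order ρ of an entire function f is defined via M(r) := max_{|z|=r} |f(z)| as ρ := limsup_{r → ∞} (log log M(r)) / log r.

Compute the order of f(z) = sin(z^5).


Write sin(w) = (e^{iw} ± e^{−iw})/(2 or 2i), so |sin(w)| ≤ e^{|w|}. With w = z^5, |w| ≤ 1r^5 + 0 on |z|=r, giving M(r) ≤ e^{1r^5 + 0} and ρ ≤ 5. For the lower bound, choose z on |z|=r with 1z^5 purely imaginary of modulus 1r^5; then |sin(z^5)| grows like e^{1r^5}/2, so ρ ≥ 5. Hence ρ = 5.
Therefore ρ = 5.

Order ρ = 5.


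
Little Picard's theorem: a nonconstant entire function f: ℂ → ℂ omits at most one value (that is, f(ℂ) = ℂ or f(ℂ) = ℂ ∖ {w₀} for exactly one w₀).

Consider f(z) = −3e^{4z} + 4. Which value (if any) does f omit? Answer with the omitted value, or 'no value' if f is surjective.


Little Picard bounds the complement of f(ℂ) to at most one point.
e^{4z} is never zero on ℂ, so -3·e^{4z} takes every value in ℂ ∖ {0}. Adding 4 shifts the range to ℂ ∖ {4}. Thus f omits exactly the value 4.

Omitted value: 4.
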